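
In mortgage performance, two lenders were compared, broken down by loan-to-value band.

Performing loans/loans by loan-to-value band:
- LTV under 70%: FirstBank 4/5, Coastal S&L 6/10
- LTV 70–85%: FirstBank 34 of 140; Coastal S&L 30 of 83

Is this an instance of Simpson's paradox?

No

LTV under 70%: FirstBank 4/5 = 80.0%, Coastal S&L 6/10 = 60.0% → FirstBank
LTV 70–85%: FirstBank 34/140 = 24.3%, Coastal S&L 30/83 = 36.1% → Coastal S&L
Overall: FirstBank 38/145 = 26.2%, Coastal S&L 36/93 = 38.7% → Coastal S&L
Neither sweeps: FirstBank wins 1 of 2 groups, Coastal S&L wins 1. Coastal S&L wins overall but not every group — no Simpson reversal.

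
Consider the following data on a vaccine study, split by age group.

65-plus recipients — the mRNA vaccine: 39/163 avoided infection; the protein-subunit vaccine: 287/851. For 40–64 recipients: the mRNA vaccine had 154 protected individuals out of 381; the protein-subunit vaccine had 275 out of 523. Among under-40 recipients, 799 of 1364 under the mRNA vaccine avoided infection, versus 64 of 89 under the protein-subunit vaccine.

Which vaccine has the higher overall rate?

65-plus: the mRNA vaccine 39/163 = 23.9%, the protein-subunit vaccine 287/851 = 33.7% → the protein-subunit vaccine
40–64: the mRNA vaccine 154/381 = 40.4%, the protein-subunit vaccine 275/523 = 52.6% → the protein-subunit vaccine
Under-40: the mRNA vaccine 799/1364 = 58.6%, the protein-subunit vaccine 64/89 = 71.9% → the protein-subunit vaccine
Overall: the mRNA vaccine 992/1908 = 52.0%, the protein-subunit vaccine 626/1463 = 42.8% → the mRNA vaccine
(The protein-subunit vaccine wins every age group but the mRNA vaccine wins overall — the protein-subunit vaccine's recipients skew toward the low-rate 65-plus group.)

the mRNA vaccine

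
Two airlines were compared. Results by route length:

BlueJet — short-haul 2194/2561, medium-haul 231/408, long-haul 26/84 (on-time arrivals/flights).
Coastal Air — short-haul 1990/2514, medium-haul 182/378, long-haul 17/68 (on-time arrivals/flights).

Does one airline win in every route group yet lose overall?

No

Short-haul: BlueJet 2194/2561 = 85.7%, Coastal Air 1990/2514 = 79.2% → BlueJet
Medium-haul: BlueJet 231/408 = 56.6%, Coastal Air 182/378 = 48.1% → BlueJet
Long-haul: BlueJet 26/84 = 31.0%, Coastal Air 17/68 = 25.0% → BlueJet
Overall: BlueJet 2451/3053 = 80.3%, Coastal Air 2189/2960 = 74.0% → BlueJet
BlueJet wins overall and in every route group — no reversal.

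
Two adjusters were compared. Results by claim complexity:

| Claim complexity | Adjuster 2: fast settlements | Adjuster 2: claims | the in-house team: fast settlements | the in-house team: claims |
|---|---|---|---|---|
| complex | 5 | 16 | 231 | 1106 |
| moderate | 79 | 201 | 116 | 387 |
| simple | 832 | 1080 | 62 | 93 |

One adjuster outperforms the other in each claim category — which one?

Adjuster 2

Complex: Adjuster 2 5/16 = 31.2%, the in-house team 231/1106 = 20.9% → Adjuster 2
Moderate: Adjuster 2 79/201 = 39.3%, the in-house team 116/387 = 30.0% → Adjuster 2
Simple: Adjuster 2 832/1080 = 77.0%, the in-house team 62/93 = 66.7% → Adjuster 2
Adjuster 2 has the higher rate in all 3 groups.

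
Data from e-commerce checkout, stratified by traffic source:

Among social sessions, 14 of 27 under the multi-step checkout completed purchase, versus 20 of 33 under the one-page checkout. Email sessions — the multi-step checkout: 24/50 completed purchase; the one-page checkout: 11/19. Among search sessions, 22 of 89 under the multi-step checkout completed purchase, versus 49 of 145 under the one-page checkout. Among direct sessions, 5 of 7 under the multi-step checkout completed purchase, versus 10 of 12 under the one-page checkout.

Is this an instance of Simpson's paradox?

Social: the multi-step checkout 14/27 = 51.9%, the one-page checkout 20/33 = 60.6% → the one-page checkout
Email: the multi-step checkout 24/50 = 48.0%, the one-page checkout 11/19 = 57.9% → the one-page checkout
Search: the multi-step checkout 22/89 = 24.7%, the one-page checkout 49/145 = 33.8% → the one-page checkout
Direct: the multi-step checkout 5/7 = 71.4%, the one-page checkout 10/12 = 83.3% → the one-page checkout
Overall: the multi-step checkout 65/173 = 37.6%, the one-page checkout 90/209 = 43.1% → the one-page checkout
The one-page checkout wins overall and in every traffic group — no reversal.

No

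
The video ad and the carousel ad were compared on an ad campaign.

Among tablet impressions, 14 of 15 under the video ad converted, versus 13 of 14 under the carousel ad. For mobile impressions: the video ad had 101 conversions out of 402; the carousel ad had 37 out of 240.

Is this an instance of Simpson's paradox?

No

Tablet: the video ad 14/15 = 93.3%, the carousel ad 13/14 = 92.9% → the video ad
Mobile: the video ad 101/402 = 25.1%, the carousel ad 37/240 = 15.4% → the video ad
Overall: the video ad 115/417 = 27.6%, the carousel ad 50/254 = 19.7% → the video ad
The video ad wins overall and in every device group — no reversal.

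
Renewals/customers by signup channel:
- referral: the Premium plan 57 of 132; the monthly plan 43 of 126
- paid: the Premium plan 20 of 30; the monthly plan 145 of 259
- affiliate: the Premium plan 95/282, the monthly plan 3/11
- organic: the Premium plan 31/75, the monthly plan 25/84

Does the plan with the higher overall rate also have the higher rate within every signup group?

Referral: the Premium plan 57/132 = 43.2%, the monthly plan 43/126 = 34.1% → the Premium plan
Paid: the Premium plan 20/30 = 66.7%, the monthly plan 145/259 = 56.0% → the Premium plan
Affiliate: the Premium plan 95/282 = 33.7%, the monthly plan 3/11 = 27.3% → the Premium plan
Organic: the Premium plan 31/75 = 41.3%, the monthly plan 25/84 = 29.8% → the Premium plan
Overall: the Premium plan 203/519 = 39.1%, the monthly plan 216/480 = 45.0% → the monthly plan
The Premium plan wins each signup group but the monthly plan wins overall — the comparison reverses. The Premium plan's customers skew toward affiliate, which has a lower base rate.

No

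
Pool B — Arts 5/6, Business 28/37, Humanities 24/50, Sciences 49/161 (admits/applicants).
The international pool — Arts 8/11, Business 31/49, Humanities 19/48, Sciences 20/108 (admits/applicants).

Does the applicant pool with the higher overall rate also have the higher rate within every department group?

Yes

Arts: Pool B 5/6 = 83.3%, the international pool 8/11 = 72.7% → Pool B
Business: Pool B 28/37 = 75.7%, the international pool 31/49 = 63.3% → Pool B
Humanities: Pool B 24/50 = 48.0%, the international pool 19/48 = 39.6% → Pool B
Sciences: Pool B 49/161 = 30.4%, the international pool 20/108 = 18.5% → Pool B
Overall: Pool B 106/254 = 41.7%, the international pool 78/216 = 36.1% → Pool B
Pool B wins overall and in every department group — no reversal.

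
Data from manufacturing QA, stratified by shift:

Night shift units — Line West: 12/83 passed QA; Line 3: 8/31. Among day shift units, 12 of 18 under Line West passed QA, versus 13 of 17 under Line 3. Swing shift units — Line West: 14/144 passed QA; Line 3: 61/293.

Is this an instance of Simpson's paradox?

Night shift: Line West 12/83 = 14.5%, Line 3 8/31 = 25.8% → Line 3
Day shift: Line West 12/18 = 66.7%, Line 3 13/17 = 76.5% → Line 3
Swing shift: Line West 14/144 = 9.7%, Line 3 61/293 = 20.8% → Line 3
Overall: Line West 38/245 = 15.5%, Line 3 82/341 = 24.0% → Line 3
Line 3 wins overall and in every shift group — no reversal.

No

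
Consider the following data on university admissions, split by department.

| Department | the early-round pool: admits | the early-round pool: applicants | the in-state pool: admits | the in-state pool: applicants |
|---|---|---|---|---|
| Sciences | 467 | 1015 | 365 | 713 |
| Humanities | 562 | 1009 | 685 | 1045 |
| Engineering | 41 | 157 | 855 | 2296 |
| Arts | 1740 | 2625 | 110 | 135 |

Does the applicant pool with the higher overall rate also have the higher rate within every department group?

Sciences: the early-round pool 467/1015 = 46.0%, the in-state pool 365/713 = 51.2% → the in-state pool
Humanities: the early-round pool 562/1009 = 55.7%, the in-state pool 685/1045 = 65.6% → the in-state pool
Engineering: the early-round pool 41/157 = 26.1%, the in-state pool 855/2296 = 37.2% → the in-state pool
Arts: the early-round pool 1740/2625 = 66.3%, the in-state pool 110/135 = 81.5% → the in-state pool
Overall: the early-round pool 2810/4806 = 58.5%, the in-state pool 2015/4189 = 48.1% → the early-round pool
The in-state pool wins each department group but the early-round pool wins overall — the comparison reverses. The in-state pool's applicants skew toward Engineering, which has a lower base rate.

No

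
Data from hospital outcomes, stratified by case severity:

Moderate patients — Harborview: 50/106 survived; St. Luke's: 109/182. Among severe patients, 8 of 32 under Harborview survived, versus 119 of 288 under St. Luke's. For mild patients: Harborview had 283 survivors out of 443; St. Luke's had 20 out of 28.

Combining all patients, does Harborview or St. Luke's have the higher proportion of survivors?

Harborview

Moderate: Harborview 50/106 = 47.2%, St. Luke's 109/182 = 59.9% → St. Luke's
Severe: Harborview 8/32 = 25.0%, St. Luke's 119/288 = 41.3% → St. Luke's
Mild: Harborview 283/443 = 63.9%, St. Luke's 20/28 = 71.4% → St. Luke's
Overall: Harborview 341/581 = 58.7%, St. Luke's 248/498 = 49.8% → Harborview
(St. Luke's wins every case group but Harborview wins overall — St. Luke's's patients skew toward the low-rate severe group.)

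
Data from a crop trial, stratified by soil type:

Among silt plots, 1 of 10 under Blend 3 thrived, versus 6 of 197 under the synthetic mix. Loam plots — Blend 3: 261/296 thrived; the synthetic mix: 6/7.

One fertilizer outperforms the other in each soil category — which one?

Silt: Blend 3 1/10 = 10.0%, the synthetic mix 6/197 = 3.0% → Blend 3
Loam: Blend 3 261/296 = 88.2%, the synthetic mix 6/7 = 85.7% → Blend 3
Blend 3 has the higher rate in both groups.

Blend 3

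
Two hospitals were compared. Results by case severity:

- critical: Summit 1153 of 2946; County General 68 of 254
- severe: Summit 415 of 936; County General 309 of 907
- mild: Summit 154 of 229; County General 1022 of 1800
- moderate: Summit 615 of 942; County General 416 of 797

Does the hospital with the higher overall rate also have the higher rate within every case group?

Critical: Summit 1153/2946 = 39.1%, County General 68/254 = 26.8% → Summit
Severe: Summit 415/936 = 44.3%, County General 309/907 = 34.1% → Summit
Mild: Summit 154/229 = 67.2%, County General 1022/1800 = 56.8% → Summit
Moderate: Summit 615/942 = 65.3%, County General 416/797 = 52.2% → Summit
Overall: Summit 2337/5053 = 46.2%, County General 1815/3758 = 48.3% → County General
Summit wins each case group but County General wins overall — the comparison reverses. Summit's patients skew toward critical, which has a lower base rate.

No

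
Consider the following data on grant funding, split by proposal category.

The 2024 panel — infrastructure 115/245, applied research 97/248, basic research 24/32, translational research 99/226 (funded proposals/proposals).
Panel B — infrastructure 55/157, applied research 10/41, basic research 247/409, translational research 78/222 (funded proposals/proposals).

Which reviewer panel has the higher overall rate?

Infrastructure: the 2024 panel 115/245 = 46.9%, Panel B 55/157 = 35.0% → the 2024 panel
Applied research: the 2024 panel 97/248 = 39.1%, Panel B 10/41 = 24.4% → the 2024 panel
Basic research: the 2024 panel 24/32 = 75.0%, Panel B 247/409 = 60.4% → the 2024 panel
Translational research: the 2024 panel 99/226 = 43.8%, Panel B 78/222 = 35.1% → the 2024 panel
Overall: the 2024 panel 335/751 = 44.6%, Panel B 390/829 = 47.0% → Panel B
(The 2024 panel wins every proposal group but Panel B wins overall — the 2024 panel's proposals skew toward the low-rate applied research group.)

Panel B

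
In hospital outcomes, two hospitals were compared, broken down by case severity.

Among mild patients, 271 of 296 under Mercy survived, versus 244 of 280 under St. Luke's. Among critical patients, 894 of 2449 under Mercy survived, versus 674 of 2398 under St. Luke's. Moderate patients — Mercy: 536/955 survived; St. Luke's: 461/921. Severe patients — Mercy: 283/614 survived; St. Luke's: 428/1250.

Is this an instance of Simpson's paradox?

No

Mild: Mercy 271/296 = 91.6%, St. Luke's 244/280 = 87.1% → Mercy
Critical: Mercy 894/2449 = 36.5%, St. Luke's 674/2398 = 28.1% → Mercy
Moderate: Mercy 536/955 = 56.1%, St. Luke's 461/921 = 50.1% → Mercy
Severe: Mercy 283/614 = 46.1%, St. Luke's 428/1250 = 34.2% → Mercy
Overall: Mercy 1984/4314 = 46.0%, St. Luke's 1807/4849 = 37.3% → Mercy
Mercy wins overall and in every case group — no reversal.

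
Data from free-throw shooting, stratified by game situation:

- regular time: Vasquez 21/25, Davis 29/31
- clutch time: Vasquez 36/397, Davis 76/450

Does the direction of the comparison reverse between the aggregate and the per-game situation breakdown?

Regular time: Vasquez 21/25 = 84.0%, Davis 29/31 = 93.5% → Davis
Clutch time: Vasquez 36/397 = 9.1%, Davis 76/450 = 16.9% → Davis
Overall: Vasquez 57/422 = 13.5%, Davis 105/481 = 21.8% → Davis
Davis wins overall and in every game group — no reversal.

No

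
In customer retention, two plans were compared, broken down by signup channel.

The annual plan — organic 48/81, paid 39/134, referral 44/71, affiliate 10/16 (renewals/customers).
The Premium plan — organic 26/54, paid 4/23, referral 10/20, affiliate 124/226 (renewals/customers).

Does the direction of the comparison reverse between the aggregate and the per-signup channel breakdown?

Organic: the annual plan 48/81 = 59.3%, the Premium plan 26/54 = 48.1% → the annual plan
Paid: the annual plan 39/134 = 29.1%, the Premium plan 4/23 = 17.4% → the annual plan
Referral: the annual plan 44/71 = 62.0%, the Premium plan 10/20 = 50.0% → the annual plan
Affiliate: the annual plan 10/16 = 62.5%, the Premium plan 124/226 = 54.9% → the annual plan
Overall: the annual plan 141/302 = 46.7%, the Premium plan 164/323 = 50.8% → the Premium plan
The annual plan wins each signup group but the Premium plan wins overall — the comparison reverses. The annual plan's customers skew toward paid, which has a lower base rate.

Yes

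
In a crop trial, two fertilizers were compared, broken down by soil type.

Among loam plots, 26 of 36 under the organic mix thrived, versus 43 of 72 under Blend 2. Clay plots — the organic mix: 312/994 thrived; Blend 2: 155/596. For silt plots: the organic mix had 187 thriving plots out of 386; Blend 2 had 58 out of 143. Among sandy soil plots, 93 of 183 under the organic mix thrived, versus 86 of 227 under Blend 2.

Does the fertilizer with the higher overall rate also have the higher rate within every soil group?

Loam: the organic mix 26/36 = 72.2%, Blend 2 43/72 = 59.7% → the organic mix
Clay: the organic mix 312/994 = 31.4%, Blend 2 155/596 = 26.0% → the organic mix
Silt: the organic mix 187/386 = 48.4%, Blend 2 58/143 = 40.6% → the organic mix
Sandy soil: the organic mix 93/183 = 50.8%, Blend 2 86/227 = 37.9% → the organic mix
Overall: the organic mix 618/1599 = 38.6%, Blend 2 342/1038 = 32.9% → the organic mix
The organic mix wins overall and in every soil group — no reversal.

Yes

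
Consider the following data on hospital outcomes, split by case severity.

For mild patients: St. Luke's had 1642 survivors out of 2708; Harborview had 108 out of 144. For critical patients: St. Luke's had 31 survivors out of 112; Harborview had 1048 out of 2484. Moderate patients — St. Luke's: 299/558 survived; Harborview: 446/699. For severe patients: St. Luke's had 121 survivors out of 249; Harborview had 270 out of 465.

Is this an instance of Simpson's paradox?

Yes

Mild: St. Luke's 1642/2708 = 60.6%, Harborview 108/144 = 75.0% → Harborview
Critical: St. Luke's 31/112 = 27.7%, Harborview 1048/2484 = 42.2% → Harborview
Moderate: St. Luke's 299/558 = 53.6%, Harborview 446/699 = 63.8% → Harborview
Severe: St. Luke's 121/249 = 48.6%, Harborview 270/465 = 58.1% → Harborview
Overall: St. Luke's 2093/3627 = 57.7%, Harborview 1872/3792 = 49.4% → St. Luke's
Harborview wins each case group but St. Luke's wins overall — the comparison reverses. Harborview's patients skew toward critical, which has a lower base rate.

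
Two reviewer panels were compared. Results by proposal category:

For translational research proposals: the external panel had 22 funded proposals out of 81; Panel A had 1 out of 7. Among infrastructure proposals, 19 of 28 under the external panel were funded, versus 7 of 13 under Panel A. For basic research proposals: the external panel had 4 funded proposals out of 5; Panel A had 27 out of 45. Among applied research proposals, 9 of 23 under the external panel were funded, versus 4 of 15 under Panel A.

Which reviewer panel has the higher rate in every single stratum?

Translational research: the external panel 22/81 = 27.2%, Panel A 1/7 = 14.3% → the external panel
Infrastructure: the external panel 19/28 = 67.9%, Panel A 7/13 = 53.8% → the external panel
Basic research: the external panel 4/5 = 80.0%, Panel A 27/45 = 60.0% → the external panel
Applied research: the external panel 9/23 = 39.1%, Panel A 4/15 = 26.7% → the external panel
The external panel has the higher rate in all 4 groups.

the external panel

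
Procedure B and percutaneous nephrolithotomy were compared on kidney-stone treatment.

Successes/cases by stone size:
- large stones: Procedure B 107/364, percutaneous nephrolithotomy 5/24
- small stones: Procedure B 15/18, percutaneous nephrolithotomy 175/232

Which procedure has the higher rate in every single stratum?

Large stones: Procedure B 107/364 = 29.4%, percutaneous nephrolithotomy 5/24 = 20.8% → Procedure B
Small stones: Procedure B 15/18 = 83.3%, percutaneous nephrolithotomy 175/232 = 75.4% → Procedure B
Procedure B has the higher rate in both groups.

Procedure B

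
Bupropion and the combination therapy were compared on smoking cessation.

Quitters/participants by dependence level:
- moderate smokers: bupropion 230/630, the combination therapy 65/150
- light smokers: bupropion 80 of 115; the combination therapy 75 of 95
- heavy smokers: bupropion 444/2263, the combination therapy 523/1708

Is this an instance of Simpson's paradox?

Moderate smokers: bupropion 230/630 = 36.5%, the combination therapy 65/150 = 43.3% → the combination therapy
Light smokers: bupropion 80/115 = 69.6%, the combination therapy 75/95 = 78.9% → the combination therapy
Heavy smokers: bupropion 444/2263 = 19.6%, the combination therapy 523/1708 = 30.6% → the combination therapy
Overall: bupropion 754/3008 = 25.1%, the combination therapy 663/1953 = 33.9% → the combination therapy
The combination therapy wins overall and in every dependence group — no reversal.

No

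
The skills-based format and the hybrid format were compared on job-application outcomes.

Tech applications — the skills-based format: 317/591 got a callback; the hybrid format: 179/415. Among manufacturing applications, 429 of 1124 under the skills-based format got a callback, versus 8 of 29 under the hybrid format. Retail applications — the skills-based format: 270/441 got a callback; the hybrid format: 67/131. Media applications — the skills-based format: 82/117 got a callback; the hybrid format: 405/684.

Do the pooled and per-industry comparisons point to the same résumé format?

No

Tech: the skills-based format 317/591 = 53.6%, the hybrid format 179/415 = 43.1% → the skills-based format
Manufacturing: the skills-based format 429/1124 = 38.2%, the hybrid format 8/29 = 27.6% → the skills-based format
Retail: the skills-based format 270/441 = 61.2%, the hybrid format 67/131 = 51.1% → the skills-based format
Media: the skills-based format 82/117 = 70.1%, the hybrid format 405/684 = 59.2% → the skills-based format
Overall: the skills-based format 1098/2273 = 48.3%, the hybrid format 659/1259 = 52.3% → the hybrid format
The skills-based format wins each industry group but the hybrid format wins overall — the comparison reverses. The skills-based format's applications skew toward manufacturing, which has a lower base rate.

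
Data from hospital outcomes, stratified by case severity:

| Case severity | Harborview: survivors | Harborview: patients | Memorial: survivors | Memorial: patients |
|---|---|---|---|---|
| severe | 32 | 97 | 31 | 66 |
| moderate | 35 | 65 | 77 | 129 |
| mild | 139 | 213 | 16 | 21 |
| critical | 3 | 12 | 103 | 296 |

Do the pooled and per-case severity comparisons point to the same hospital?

Severe: Harborview 32/97 = 33.0%, Memorial 31/66 = 47.0% → Memorial
Moderate: Harborview 35/65 = 53.8%, Memorial 77/129 = 59.7% → Memorial
Mild: Harborview 139/213 = 65.3%, Memorial 16/21 = 76.2% → Memorial
Critical: Harborview 3/12 = 25.0%, Memorial 103/296 = 34.8% → Memorial
Overall: Harborview 209/387 = 54.0%, Memorial 227/512 = 44.3% → Harborview
Memorial wins each case group but Harborview wins overall — the comparison reverses. Memorial's patients skew toward critical, which has a lower base rate.

No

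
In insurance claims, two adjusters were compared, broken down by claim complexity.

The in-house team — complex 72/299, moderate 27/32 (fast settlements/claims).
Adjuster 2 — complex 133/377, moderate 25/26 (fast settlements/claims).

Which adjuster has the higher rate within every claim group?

Complex: the in-house team 72/299 = 24.1%, Adjuster 2 133/377 = 35.3% → Adjuster 2
Moderate: the in-house team 27/32 = 84.4%, Adjuster 2 25/26 = 96.2% → Adjuster 2
Adjuster 2 has the higher rate in both groups.

Adjuster 2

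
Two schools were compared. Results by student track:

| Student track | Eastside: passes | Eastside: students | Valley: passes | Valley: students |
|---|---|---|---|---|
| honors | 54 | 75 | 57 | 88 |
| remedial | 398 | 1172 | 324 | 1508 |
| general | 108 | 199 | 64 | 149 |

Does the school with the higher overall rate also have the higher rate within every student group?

Honors: Eastside 54/75 = 72.0%, Valley 57/88 = 64.8% → Eastside
Remedial: Eastside 398/1172 = 34.0%, Valley 324/1508 = 21.5% → Eastside
General: Eastside 108/199 = 54.3%, Valley 64/149 = 43.0% → Eastside
Overall: Eastside 560/1446 = 38.7%, Valley 445/1745 = 25.5% → Eastside
Eastside wins overall and in every student group — no reversal.

Yes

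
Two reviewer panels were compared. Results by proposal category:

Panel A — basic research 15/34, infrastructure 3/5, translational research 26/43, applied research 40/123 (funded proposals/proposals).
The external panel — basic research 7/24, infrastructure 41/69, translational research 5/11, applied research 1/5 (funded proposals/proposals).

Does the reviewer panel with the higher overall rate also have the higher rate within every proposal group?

Basic research: Panel A 15/34 = 44.1%, the external panel 7/24 = 29.2% → Panel A
Infrastructure: Panel A 3/5 = 60.0%, the external panel 41/69 = 59.4% → Panel A
Translational research: Panel A 26/43 = 60.5%, the external panel 5/11 = 45.5% → Panel A
Applied research: Panel A 40/123 = 32.5%, the external panel 1/5 = 20.0% → Panel A
Overall: Panel A 84/205 = 41.0%, the external panel 54/109 = 49.5% → the external panel
Panel A wins each proposal group but the external panel wins overall — the comparison reverses. Panel A's proposals skew toward applied research, which has a lower base rate.

No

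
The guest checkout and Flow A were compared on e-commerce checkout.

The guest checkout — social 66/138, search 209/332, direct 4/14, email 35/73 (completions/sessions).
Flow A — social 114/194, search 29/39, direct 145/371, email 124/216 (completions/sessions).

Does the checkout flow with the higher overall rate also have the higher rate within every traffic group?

No

Social: the guest checkout 66/138 = 47.8%, Flow A 114/194 = 58.8% → Flow A
Search: the guest checkout 209/332 = 63.0%, Flow A 29/39 = 74.4% → Flow A
Direct: the guest checkout 4/14 = 28.6%, Flow A 145/371 = 39.1% → Flow A
Email: the guest checkout 35/73 = 47.9%, Flow A 124/216 = 57.4% → Flow A
Overall: the guest checkout 314/557 = 56.4%, Flow A 412/820 = 50.2% → the guest checkout
Flow A wins each traffic group but the guest checkout wins overall — the comparison reverses. Flow A's sessions skew toward direct, which has a lower base rate.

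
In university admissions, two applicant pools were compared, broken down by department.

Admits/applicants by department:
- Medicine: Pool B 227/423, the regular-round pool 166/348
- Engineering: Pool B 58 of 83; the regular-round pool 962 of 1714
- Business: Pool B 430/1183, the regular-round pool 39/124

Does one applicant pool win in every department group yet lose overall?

Medicine: Pool B 227/423 = 53.7%, the regular-round pool 166/348 = 47.7% → Pool B
Engineering: Pool B 58/83 = 69.9%, the regular-round pool 962/1714 = 56.1% → Pool B
Business: Pool B 430/1183 = 36.3%, the regular-round pool 39/124 = 31.5% → Pool B
Overall: Pool B 715/1689 = 42.3%, the regular-round pool 1167/2186 = 53.4% → the regular-round pool
Pool B wins each department group but the regular-round pool wins overall — the comparison reverses. Pool B's applicants skew toward Business, which has a lower base rate.

Yes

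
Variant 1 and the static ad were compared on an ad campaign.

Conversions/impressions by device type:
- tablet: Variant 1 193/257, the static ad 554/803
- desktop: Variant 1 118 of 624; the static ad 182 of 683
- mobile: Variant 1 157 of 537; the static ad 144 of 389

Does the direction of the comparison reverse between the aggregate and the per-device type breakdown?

No

Tablet: Variant 1 193/257 = 75.1%, the static ad 554/803 = 69.0% → Variant 1
Desktop: Variant 1 118/624 = 18.9%, the static ad 182/683 = 26.6% → the static ad
Mobile: Variant 1 157/537 = 29.2%, the static ad 144/389 = 37.0% → the static ad
Overall: Variant 1 468/1418 = 33.0%, the static ad 880/1875 = 46.9% → the static ad
Neither sweeps: Variant 1 wins 1 of 3 groups, the static ad wins 2. The static ad wins overall but not every group — no Simpson reversal.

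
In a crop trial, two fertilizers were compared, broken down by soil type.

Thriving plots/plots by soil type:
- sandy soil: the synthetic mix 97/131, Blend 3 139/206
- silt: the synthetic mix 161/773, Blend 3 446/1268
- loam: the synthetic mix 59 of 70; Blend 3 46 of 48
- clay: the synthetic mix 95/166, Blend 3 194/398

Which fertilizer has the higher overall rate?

Blend 3

Sandy soil: the synthetic mix 97/131 = 74.0%, Blend 3 139/206 = 67.5% → the synthetic mix
Silt: the synthetic mix 161/773 = 20.8%, Blend 3 446/1268 = 35.2% → Blend 3
Loam: the synthetic mix 59/70 = 84.3%, Blend 3 46/48 = 95.8% → Blend 3
Clay: the synthetic mix 95/166 = 57.2%, Blend 3 194/398 = 48.7% → the synthetic mix
Overall: the synthetic mix 412/1140 = 36.1%, Blend 3 825/1920 = 43.0% → Blend 3
(Neither sweeps every soil group, but Blend 3 has the higher pooled rate.)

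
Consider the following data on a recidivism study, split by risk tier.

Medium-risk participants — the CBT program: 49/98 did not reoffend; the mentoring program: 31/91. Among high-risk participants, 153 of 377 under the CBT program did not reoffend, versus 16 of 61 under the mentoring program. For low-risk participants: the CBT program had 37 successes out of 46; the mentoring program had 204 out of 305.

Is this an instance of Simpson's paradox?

Yes

Medium-risk: the CBT program 49/98 = 50.0%, the mentoring program 31/91 = 34.1% → the CBT program
High-risk: the CBT program 153/377 = 40.6%, the mentoring program 16/61 = 26.2% → the CBT program
Low-risk: the CBT program 37/46 = 80.4%, the mentoring program 204/305 = 66.9% → the CBT program
Overall: the CBT program 239/521 = 45.9%, the mentoring program 251/457 = 54.9% → the mentoring program
The CBT program wins each risk group but the mentoring program wins overall — the comparison reverses. The CBT program's participants skew toward high-risk, which has a lower base rate.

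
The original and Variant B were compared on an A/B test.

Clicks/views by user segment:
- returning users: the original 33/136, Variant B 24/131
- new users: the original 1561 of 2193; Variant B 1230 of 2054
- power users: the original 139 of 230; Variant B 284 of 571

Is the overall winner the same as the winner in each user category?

Yes

Returning users: the original 33/136 = 24.3%, Variant B 24/131 = 18.3% → the original
New users: the original 1561/2193 = 71.2%, Variant B 1230/2054 = 59.9% → the original
Power users: the original 139/230 = 60.4%, Variant B 284/571 = 49.7% → the original
Overall: the original 1733/2559 = 67.7%, Variant B 1538/2756 = 55.8% → the original
The original wins overall and in every user group — no reversal.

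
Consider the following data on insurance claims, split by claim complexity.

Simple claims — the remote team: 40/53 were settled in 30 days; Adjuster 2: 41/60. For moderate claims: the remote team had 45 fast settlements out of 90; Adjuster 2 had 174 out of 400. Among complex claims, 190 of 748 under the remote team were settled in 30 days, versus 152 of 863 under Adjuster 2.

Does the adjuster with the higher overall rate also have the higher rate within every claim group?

Yes

Simple: the remote team 40/53 = 75.5%, Adjuster 2 41/60 = 68.3% → the remote team
Moderate: the remote team 45/90 = 50.0%, Adjuster 2 174/400 = 43.5% → the remote team
Complex: the remote team 190/748 = 25.4%, Adjuster 2 152/863 = 17.6% → the remote team
Overall: the remote team 275/891 = 30.9%, Adjuster 2 367/1323 = 27.7% → the remote team
The remote team wins overall and in every claim group — no reversal.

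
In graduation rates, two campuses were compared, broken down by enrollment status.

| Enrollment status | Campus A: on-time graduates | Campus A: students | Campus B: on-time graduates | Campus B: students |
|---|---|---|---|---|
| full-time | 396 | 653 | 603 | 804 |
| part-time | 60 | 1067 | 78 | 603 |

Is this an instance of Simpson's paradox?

No

Full-time: Campus A 396/653 = 60.6%, Campus B 603/804 = 75.0% → Campus B
Part-time: Campus A 60/1067 = 5.6%, Campus B 78/603 = 12.9% → Campus B
Overall: Campus A 456/1720 = 26.5%, Campus B 681/1407 = 48.4% → Campus B
Campus B wins overall and in every enrollment group — no reversal.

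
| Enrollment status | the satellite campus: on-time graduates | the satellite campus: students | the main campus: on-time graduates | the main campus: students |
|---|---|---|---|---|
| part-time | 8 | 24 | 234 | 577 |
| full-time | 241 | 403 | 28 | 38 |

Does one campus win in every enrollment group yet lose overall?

Part-time: the satellite campus 8/24 = 33.3%, the main campus 234/577 = 40.6% → the main campus
Full-time: the satellite campus 241/403 = 59.8%, the main campus 28/38 = 73.7% → the main campus
Overall: the satellite campus 249/427 = 58.3%, the main campus 262/615 = 42.6% → the satellite campus
The main campus wins each enrollment group but the satellite campus wins overall — the comparison reverses. The main campus's students skew toward part-time, which has a lower base rate.

Yes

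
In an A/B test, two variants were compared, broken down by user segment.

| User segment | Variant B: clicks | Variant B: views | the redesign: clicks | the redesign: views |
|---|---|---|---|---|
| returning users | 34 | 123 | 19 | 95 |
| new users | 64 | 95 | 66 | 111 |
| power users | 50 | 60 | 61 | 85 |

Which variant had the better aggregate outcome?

Variant B

Returning users: Variant B 34/123 = 27.6%, the redesign 19/95 = 20.0% → Variant B
New users: Variant B 64/95 = 67.4%, the redesign 66/111 = 59.5% → Variant B
Power users: Variant B 50/60 = 83.3%, the redesign 61/85 = 71.8% → Variant B
Overall: Variant B 148/278 = 53.2%, the redesign 146/291 = 50.2% → Variant B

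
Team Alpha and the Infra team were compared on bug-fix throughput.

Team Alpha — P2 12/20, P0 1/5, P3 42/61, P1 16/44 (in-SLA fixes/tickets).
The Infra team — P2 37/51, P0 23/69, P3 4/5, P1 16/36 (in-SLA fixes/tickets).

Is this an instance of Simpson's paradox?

Yes

P2: Team Alpha 12/20 = 60.0%, the Infra team 37/51 = 72.5% → the Infra team
P0: Team Alpha 1/5 = 20.0%, the Infra team 23/69 = 33.3% → the Infra team
P3: Team Alpha 42/61 = 68.9%, the Infra team 4/5 = 80.0% → the Infra team
P1: Team Alpha 16/44 = 36.4%, the Infra team 16/36 = 44.4% → the Infra team
Overall: Team Alpha 71/130 = 54.6%, the Infra team 80/161 = 49.7% → Team Alpha
The Infra team wins each ticket group but Team Alpha wins overall — the comparison reverses. The Infra team's tickets skew toward P0, which has a lower base rate.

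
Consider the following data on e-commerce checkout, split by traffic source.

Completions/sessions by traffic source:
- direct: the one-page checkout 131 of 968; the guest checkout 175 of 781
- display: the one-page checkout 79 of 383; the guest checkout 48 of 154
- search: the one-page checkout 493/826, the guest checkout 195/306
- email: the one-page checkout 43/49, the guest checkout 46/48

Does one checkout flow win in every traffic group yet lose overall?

Direct: the one-page checkout 131/968 = 13.5%, the guest checkout 175/781 = 22.4% → the guest checkout
Display: the one-page checkout 79/383 = 20.6%, the guest checkout 48/154 = 31.2% → the guest checkout
Search: the one-page checkout 493/826 = 59.7%, the guest checkout 195/306 = 63.7% → the guest checkout
Email: the one-page checkout 43/49 = 87.8%, the guest checkout 46/48 = 95.8% → the guest checkout
Overall: the one-page checkout 746/2226 = 33.5%, the guest checkout 464/1289 = 36.0% → the guest checkout
The guest checkout wins overall and in every traffic group — no reversal.

No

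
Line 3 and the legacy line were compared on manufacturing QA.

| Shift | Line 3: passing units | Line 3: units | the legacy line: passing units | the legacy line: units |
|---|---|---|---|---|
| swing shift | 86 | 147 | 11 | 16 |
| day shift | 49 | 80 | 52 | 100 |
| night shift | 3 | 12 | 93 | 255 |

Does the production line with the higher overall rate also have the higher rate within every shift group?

No

Swing shift: Line 3 86/147 = 58.5%, the legacy line 11/16 = 68.8% → the legacy line
Day shift: Line 3 49/80 = 61.2%, the legacy line 52/100 = 52.0% → Line 3
Night shift: Line 3 3/12 = 25.0%, the legacy line 93/255 = 36.5% → the legacy line
Overall: Line 3 138/239 = 57.7%, the legacy line 156/371 = 42.0% → Line 3
Neither sweeps: Line 3 wins 1 of 3 groups, the legacy line wins 2. Line 3 wins overall but not every group — no Simpson reversal.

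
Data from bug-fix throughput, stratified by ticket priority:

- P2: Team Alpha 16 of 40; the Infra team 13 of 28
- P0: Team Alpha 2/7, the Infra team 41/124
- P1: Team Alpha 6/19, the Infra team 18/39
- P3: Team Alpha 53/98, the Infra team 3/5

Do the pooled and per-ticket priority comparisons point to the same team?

No

P2: Team Alpha 16/40 = 40.0%, the Infra team 13/28 = 46.4% → the Infra team
P0: Team Alpha 2/7 = 28.6%, the Infra team 41/124 = 33.1% → the Infra team
P1: Team Alpha 6/19 = 31.6%, the Infra team 18/39 = 46.2% → the Infra team
P3: Team Alpha 53/98 = 54.1%, the Infra team 3/5 = 60.0% → the Infra team
Overall: Team Alpha 77/164 = 47.0%, the Infra team 75/196 = 38.3% → Team Alpha
The Infra team wins each ticket group but Team Alpha wins overall — the comparison reverses. The Infra team's tickets skew toward P0, which has a lower base rate.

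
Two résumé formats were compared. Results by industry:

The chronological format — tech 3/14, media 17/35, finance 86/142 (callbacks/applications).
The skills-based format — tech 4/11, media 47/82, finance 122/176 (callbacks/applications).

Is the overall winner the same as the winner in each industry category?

Yes

Tech: the chronological format 3/14 = 21.4%, the skills-based format 4/11 = 36.4% → the skills-based format
Media: the chronological format 17/35 = 48.6%, the skills-based format 47/82 = 57.3% → the skills-based format
Finance: the chronological format 86/142 = 60.6%, the skills-based format 122/176 = 69.3% → the skills-based format
Overall: the chronological format 106/191 = 55.5%, the skills-based format 173/269 = 64.3% → the skills-based format
The skills-based format wins overall and in every industry group — no reversal.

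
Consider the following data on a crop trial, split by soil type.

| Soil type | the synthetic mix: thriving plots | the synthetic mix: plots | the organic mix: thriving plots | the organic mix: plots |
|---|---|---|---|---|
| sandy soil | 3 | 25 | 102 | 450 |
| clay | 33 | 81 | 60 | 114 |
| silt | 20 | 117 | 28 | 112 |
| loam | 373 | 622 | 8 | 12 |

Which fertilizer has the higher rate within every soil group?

Sandy soil: the synthetic mix 3/25 = 12.0%, the organic mix 102/450 = 22.7% → the organic mix
Clay: the synthetic mix 33/81 = 40.7%, the organic mix 60/114 = 52.6% → the organic mix
Silt: the synthetic mix 20/117 = 17.1%, the organic mix 28/112 = 25.0% → the organic mix
Loam: the synthetic mix 373/622 = 60.0%, the organic mix 8/12 = 66.7% → the organic mix
The organic mix has the higher rate in all 4 groups.

the organic mix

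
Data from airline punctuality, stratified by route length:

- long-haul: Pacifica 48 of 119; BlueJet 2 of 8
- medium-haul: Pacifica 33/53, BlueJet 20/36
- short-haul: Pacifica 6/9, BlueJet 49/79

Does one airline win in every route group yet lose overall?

Long-haul: Pacifica 48/119 = 40.3%, BlueJet 2/8 = 25.0% → Pacifica
Medium-haul: Pacifica 33/53 = 62.3%, BlueJet 20/36 = 55.6% → Pacifica
Short-haul: Pacifica 6/9 = 66.7%, BlueJet 49/79 = 62.0% → Pacifica
Overall: Pacifica 87/181 = 48.1%, BlueJet 71/123 = 57.7% → BlueJet
Pacifica wins each route group but BlueJet wins overall — the comparison reverses. Pacifica's flights skew toward long-haul, which has a lower base rate.

Yes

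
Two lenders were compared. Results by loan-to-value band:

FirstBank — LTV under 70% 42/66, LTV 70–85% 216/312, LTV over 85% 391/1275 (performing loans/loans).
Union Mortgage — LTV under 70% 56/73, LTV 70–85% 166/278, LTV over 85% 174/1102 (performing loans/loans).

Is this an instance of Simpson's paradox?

LTV under 70%: FirstBank 42/66 = 63.6%, Union Mortgage 56/73 = 76.7% → Union Mortgage
LTV 70–85%: FirstBank 216/312 = 69.2%, Union Mortgage 166/278 = 59.7% → FirstBank
LTV over 85%: FirstBank 391/1275 = 30.7%, Union Mortgage 174/1102 = 15.8% → FirstBank
Overall: FirstBank 649/1653 = 39.3%, Union Mortgage 396/1453 = 27.3% → FirstBank
Neither sweeps: FirstBank wins 2 of 3 groups, Union Mortgage wins 1. FirstBank wins overall but not every group — no Simpson reversal.

No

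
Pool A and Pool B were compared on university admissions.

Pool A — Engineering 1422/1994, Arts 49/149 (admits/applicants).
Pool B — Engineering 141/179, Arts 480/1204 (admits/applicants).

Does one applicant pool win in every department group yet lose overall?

Engineering: Pool A 1422/1994 = 71.3%, Pool B 141/179 = 78.8% → Pool B
Arts: Pool A 49/149 = 32.9%, Pool B 480/1204 = 39.9% → Pool B
Overall: Pool A 1471/2143 = 68.6%, Pool B 621/1383 = 44.9% → Pool A
Pool B wins each department group but Pool A wins overall — the comparison reverses. Pool B's applicants skew toward Arts, which has a lower base rate.

Yes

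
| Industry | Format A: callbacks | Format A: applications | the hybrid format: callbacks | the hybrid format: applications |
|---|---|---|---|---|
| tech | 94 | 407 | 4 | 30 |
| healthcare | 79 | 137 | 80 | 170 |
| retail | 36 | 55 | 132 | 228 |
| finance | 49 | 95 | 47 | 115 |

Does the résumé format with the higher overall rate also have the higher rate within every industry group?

No

Tech: Format A 94/407 = 23.1%, the hybrid format 4/30 = 13.3% → Format A
Healthcare: Format A 79/137 = 57.7%, the hybrid format 80/170 = 47.1% → Format A
Retail: Format A 36/55 = 65.5%, the hybrid format 132/228 = 57.9% → Format A
Finance: Format A 49/95 = 51.6%, the hybrid format 47/115 = 40.9% → Format A
Overall: Format A 258/694 = 37.2%, the hybrid format 263/543 = 48.4% → the hybrid format
Format A wins each industry group but the hybrid format wins overall — the comparison reverses. Format A's applications skew toward tech, which has a lower base rate.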